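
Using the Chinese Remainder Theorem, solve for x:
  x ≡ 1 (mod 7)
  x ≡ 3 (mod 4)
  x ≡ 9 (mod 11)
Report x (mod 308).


Moduli 7, 4, 11 are pairwise coprime; by CRT there is a unique solution modulo M = 7 · 4 · 11 = 308.
Solve pairwise, accumulating the modulus:
  Start with x ≡ 1 (mod 7).
  Combine with x ≡ 3 (mod 4): since gcd(7, 4) = 1, we get a unique residue mod 28.
    Write x = 1 + 7·t and substitute into x ≡ 3 (mod 4): 7·t ≡ 3 − 1 = 2 (mod 4).
    Reduce coefficients mod 4: 3·t ≡ 2 (mod 4).
    The inverse of 3 mod 4 is 3 (since 3·3 = 9 = 2·4 + 1), so t ≡ 3·2 = 6 ≡ 2 (mod 4).
    Then x = 1 + 7·2 = 15, valid modulo lcm(7, 4) = 28: x ≡ 15 (mod 28).
  Combine with x ≡ 9 (mod 11): since gcd(28, 11) = 1, we get a unique residue mod 308.
    Write x = 15 + 28·t and substitute into x ≡ 9 (mod 11): 28·t ≡ 9 − 15 = -6 (mod 11).
    Reduce coefficients mod 11: 6·t ≡ 5 (mod 11).
    The inverse of 6 mod 11 is 2 (since 6·2 = 12 = 1·11 + 1), so t ≡ 2·5 = 10 ≡ 10 (mod 11).
    Then x = 15 + 28·10 = 295, valid modulo lcm(28, 11) = 308: x ≡ 295 (mod 308).
Verify: 295 mod 7 = 1 ✓, 295 mod 4 = 3 ✓, 295 mod 11 = 9 ✓.

x ≡ 295 (mod 308).


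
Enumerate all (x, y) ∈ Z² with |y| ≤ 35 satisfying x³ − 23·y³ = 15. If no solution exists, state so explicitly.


The equation is x³ - 23y³ = 15. For fixed y, x³ = 23·y³ + 15, so a solution requires the RHS to be a perfect cube.
Strategy: iterate y from -35 to 35, compute RHS = 23·y³ + 15, and check whether it is a (positive or negative) perfect cube.
Check small values of y:
  y = 0: RHS = 15 is not a perfect cube.
  y = 1: RHS = 38 is not a perfect cube.
  y = -1: RHS = -8 = (-2)³ ⇒ x = -2 works.
  y = 2: RHS = 199 is not a perfect cube.
  y = -2: RHS = -169 is not a perfect cube.
  y = 3: RHS = 636 is not a perfect cube.
  y = -3: RHS = -606 is not a perfect cube.
Continuing the search up to |y| = 35 finds no further solutions beyond those listed.
Collected solutions: (-2, -1).

Solutions (with |y| ≤ 35): (-2, -1).


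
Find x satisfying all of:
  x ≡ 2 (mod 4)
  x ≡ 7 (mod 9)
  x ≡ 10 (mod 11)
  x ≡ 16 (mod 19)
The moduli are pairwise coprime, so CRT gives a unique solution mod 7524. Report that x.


Product of moduli M = 4 · 9 · 11 · 19 = 7524.
Merge one congruence at a time:
  Start: x ≡ 2 (mod 4).
  Combine with x ≡ 7 (mod 9); new modulus lcm = 36.
    Write x = 2 + 4·t and substitute into x ≡ 7 (mod 9): 4·t ≡ 7 − 2 = 5 (mod 9).
    The inverse of 4 mod 9 is 7 (since 4·7 = 28 = 3·9 + 1), so t ≡ 7·5 = 35 ≡ 8 (mod 9).
    Then x = 2 + 4·8 = 34, valid modulo lcm(4, 9) = 36: x ≡ 34 (mod 36).
  Combine with x ≡ 10 (mod 11); new modulus lcm = 396.
    Write x = 34 + 36·t and substitute into x ≡ 10 (mod 11): 36·t ≡ 10 − 34 = -24 (mod 11).
    Reduce coefficients mod 11: 3·t ≡ 9 (mod 11).
    The inverse of 3 mod 11 is 4 (since 3·4 = 12 = 1·11 + 1), so t ≡ 4·9 = 36 ≡ 3 (mod 11).
    Then x = 34 + 36·3 = 142, valid modulo lcm(36, 11) = 396: x ≡ 142 (mod 396).
  Combine with x ≡ 16 (mod 19); new modulus lcm = 7524.
    Write x = 142 + 396·t and substitute into x ≡ 16 (mod 19): 396·t ≡ 16 − 142 = -126 (mod 19).
    Reduce coefficients mod 19: 16·t ≡ 7 (mod 19).
    The inverse of 16 mod 19 is 6 (since 16·6 = 96 = 5·19 + 1), so t ≡ 6·7 = 42 ≡ 4 (mod 19).
    Then x = 142 + 396·4 = 1726, valid modulo lcm(396, 19) = 7524: x ≡ 1726 (mod 7524).
Verify against each original: 1726 mod 4 = 2, 1726 mod 9 = 7, 1726 mod 11 = 10, 1726 mod 19 = 16.

x ≡ 1726 (mod 7524).


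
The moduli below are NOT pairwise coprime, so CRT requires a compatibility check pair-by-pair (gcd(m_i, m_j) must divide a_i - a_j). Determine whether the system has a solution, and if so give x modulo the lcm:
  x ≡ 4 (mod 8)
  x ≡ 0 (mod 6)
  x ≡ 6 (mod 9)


Moduli 8, 6, 9 are not pairwise coprime, so CRT works modulo lcm(m_i) when all pairwise compatibility conditions hold.
Pairwise compatibility: gcd(m_i, m_j) must divide a_i - a_j for every pair.
Merge one congruence at a time:
  Start: x ≡ 4 (mod 8).
  Combine with x ≡ 0 (mod 6): gcd(8, 6) = 2; 0 - 4 = -4, which IS divisible by 2, so compatible.
    Write x = 4 + 8·t and substitute into x ≡ 0 (mod 6): 8·t ≡ 0 − 4 = -4 (mod 6).
    Divide the congruence (and modulus) by g = 2: 4·t ≡ -2 (mod 3).
    Reduce coefficients mod 3: 1·t ≡ 1 (mod 3).
    So t ≡ 1 (mod 3).
    Then x = 4 + 8·1 = 12, valid modulo lcm(8, 6) = 24: x ≡ 12 (mod 24).
  Combine with x ≡ 6 (mod 9): gcd(24, 9) = 3; 6 - 12 = -6, which IS divisible by 3, so compatible.
    Write x = 12 + 24·t and substitute into x ≡ 6 (mod 9): 24·t ≡ 6 − 12 = -6 (mod 9).
    Divide the congruence (and modulus) by g = 3: 8·t ≡ -2 (mod 3).
    Reduce coefficients mod 3: 2·t ≡ 1 (mod 3).
    The inverse of 2 mod 3 is 2 (since 2·2 = 4 = 1·3 + 1), so t ≡ 2·1 = 2 ≡ 2 (mod 3).
    Then x = 12 + 24·2 = 60, valid modulo lcm(24, 9) = 72: x ≡ 60 (mod 72).
Verify: 60 mod 8 = 4, 60 mod 6 = 0, 60 mod 9 = 6.

x ≡ 60 (mod 72).


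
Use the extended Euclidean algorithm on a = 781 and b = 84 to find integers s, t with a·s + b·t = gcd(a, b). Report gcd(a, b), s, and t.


Euclidean algorithm on (781, 84) — divide until remainder is 0:
  781 = 9 · 84 + 25
  84 = 3 · 25 + 9
  25 = 2 · 9 + 7
  9 = 1 · 7 + 2
  7 = 3 · 2 + 1
  2 = 2 · 1 + 0
gcd(781, 84) = 1.
Track Bezout coefficients alongside the remainders: start with r₀ = 781 = a·1 + b·0 (s = 1, t = 0) and r₁ = 84 = a·0 + b·1 (s = 0, t = 1); each new remainder r_{k+1} = r_{k-1} − q_k·r_k inherits s_{k+1} = s_{k-1} − q_k·s_k, t_{k+1} = t_{k-1} − q_k·t_k, so r_k = a·s_k + b·t_k at every step:
  q = 9: r = 25, s = 1 − 9·0 = 1, t = 0 − 9·1 = -9  (check: 781·1 + 84·(-9) = 25)
  q = 3: r = 9, s = 0 − 3·1 = -3, t = 1 − 3·(-9) = 28  (check: 781·(-3) + 84·28 = 9)
  q = 2: r = 7, s = 1 − 2·(-3) = 7, t = -9 − 2·28 = -65  (check: 781·7 + 84·(-65) = 7)
  q = 1: r = 2, s = -3 − 1·7 = -10, t = 28 − 1·(-65) = 93  (check: 781·(-10) + 84·93 = 2)
  q = 3: r = 1, s = 7 − 3·(-10) = 37, t = -65 − 3·93 = -344  (check: 781·37 + 84·(-344) = 1)
The row with r = 1 (the gcd) gives the Bezout coefficients s = 37, t = -344.
Result: 781 · (37) + 84 · (-344) = 1.

gcd(781, 84) = 1; s = 37, t = -344 (check: 781·37 + 84·(-344) = 1).


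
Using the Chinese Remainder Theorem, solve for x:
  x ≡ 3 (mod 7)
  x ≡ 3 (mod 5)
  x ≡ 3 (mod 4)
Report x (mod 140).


Moduli 7, 5, 4 are pairwise coprime; by CRT there is a unique solution modulo M = 7 · 5 · 4 = 140.
Solve pairwise, accumulating the modulus:
  Start with x ≡ 3 (mod 7).
  Combine with x ≡ 3 (mod 5): since gcd(7, 5) = 1, we get a unique residue mod 35.
    Write x = 3 + 7·t and substitute into x ≡ 3 (mod 5): 7·t ≡ 3 − 3 = 0 (mod 5).
    Reduce coefficients mod 5: 2·t ≡ 0 (mod 5).
    The inverse of 2 mod 5 is 3 (since 2·3 = 6 = 1·5 + 1), so t ≡ 3·0 = 0 ≡ 0 (mod 5).
    Then x = 3 + 7·0 = 3, valid modulo lcm(7, 5) = 35: x ≡ 3 (mod 35).
  Combine with x ≡ 3 (mod 4): since gcd(35, 4) = 1, we get a unique residue mod 140.
    Write x = 3 + 35·t and substitute into x ≡ 3 (mod 4): 35·t ≡ 3 − 3 = 0 (mod 4).
    Reduce coefficients mod 4: 3·t ≡ 0 (mod 4).
    The inverse of 3 mod 4 is 3 (since 3·3 = 9 = 2·4 + 1), so t ≡ 3·0 = 0 ≡ 0 (mod 4).
    Then x = 3 + 35·0 = 3, valid modulo lcm(35, 4) = 140: x ≡ 3 (mod 140).
Verify: 3 mod 7 = 3 ✓, 3 mod 5 = 3 ✓, 3 mod 4 = 3 ✓.

x ≡ 3 (mod 140).


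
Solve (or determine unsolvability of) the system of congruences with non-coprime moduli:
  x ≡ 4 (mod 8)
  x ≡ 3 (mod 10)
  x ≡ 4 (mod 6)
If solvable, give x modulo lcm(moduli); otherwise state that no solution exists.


Moduli 8, 10, 6 are not pairwise coprime, so CRT works modulo lcm(m_i) when all pairwise compatibility conditions hold.
Pairwise compatibility: gcd(m_i, m_j) must divide a_i - a_j for every pair.
Merge one congruence at a time:
  Start: x ≡ 4 (mod 8).
  Combine with x ≡ 3 (mod 10): gcd(8, 10) = 2, and 3 - 4 = -1 is NOT divisible by 2.
    ⇒ system is inconsistent (no integer solution).

No solution (the system is inconsistent).


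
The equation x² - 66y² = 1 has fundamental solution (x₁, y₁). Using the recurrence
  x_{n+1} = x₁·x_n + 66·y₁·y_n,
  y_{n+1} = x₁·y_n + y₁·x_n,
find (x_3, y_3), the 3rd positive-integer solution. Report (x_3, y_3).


Step 1: Find the fundamental solution (x₁, y₁) of x² - 66y² = 1.
  Expand √66 as a continued fraction. a₀ = ⌊√66⌋ = 8; iterate m_{k+1} = d_k·a_k − m_k, d_{k+1} = (66 − m_{k+1}²)/d_k, a_{k+1} = ⌊(a₀ + m_{k+1})/d_{k+1}⌋ (starting m₀ = 0, d₀ = 1), with convergents p_k = a_k·p_{k-1} + p_{k-2}, q_k = a_k·q_{k-1} + q_{k-2} (p₋₁ = 1, q₋₁ = 0):
  k = 0: a₀ = 8; p₀/q₀ = 8/1; p₀² − 66·q₀² = 64 − 66 = -2.
  k = 1: m = 8, d = 2, a = ⌊(8 + 8)/2⌋ = 8; p/q = (8·8 + 1)/(8·1 + 0) = 65/8; p² − 66·q² = 4225 − 4224 = 1.
  The first convergent with p² − 66·q² = 1 gives the fundamental solution (x₁, y₁) = (65, 8).
Step 2: Apply the recurrence (x_{n+1}, y_{n+1}) = (x₁x_n + 66y₁y_n, x₁y_n + y₁x_n) repeatedly.
  From (x_1, y_1) = (65, 8): x_2 = 65·65 + 66·8·8 = 8449; y_2 = 65·8 + 8·65 = 1040.
  From (x_2, y_2) = (8449, 1040): x_3 = 65·8449 + 66·8·1040 = 1098305; y_3 = 65·1040 + 8·8449 = 135192.
Step 3: Verify x_3² - 66·y_3² = 1206273873025 - 1206273873024 = 1 (should be 1). ✓

(x_1, y_1) = (65, 8); (x_3, y_3) = (1098305, 135192).


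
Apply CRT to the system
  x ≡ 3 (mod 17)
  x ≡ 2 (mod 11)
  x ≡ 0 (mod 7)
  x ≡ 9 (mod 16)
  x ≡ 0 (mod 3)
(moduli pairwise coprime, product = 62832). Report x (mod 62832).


Product of moduli M = 17 · 11 · 7 · 16 · 3 = 62832.
Merge one congruence at a time:
  Start: x ≡ 3 (mod 17).
  Combine with x ≡ 2 (mod 11); new modulus lcm = 187.
    Write x = 3 + 17·t and substitute into x ≡ 2 (mod 11): 17·t ≡ 2 − 3 = -1 (mod 11).
    Reduce coefficients mod 11: 6·t ≡ 10 (mod 11).
    The inverse of 6 mod 11 is 2 (since 6·2 = 12 = 1·11 + 1), so t ≡ 2·10 = 20 ≡ 9 (mod 11).
    Then x = 3 + 17·9 = 156, valid modulo lcm(17, 11) = 187: x ≡ 156 (mod 187).
  Combine with x ≡ 0 (mod 7); new modulus lcm = 1309.
    Write x = 156 + 187·t and substitute into x ≡ 0 (mod 7): 187·t ≡ 0 − 156 = -156 (mod 7).
    Reduce coefficients mod 7: 5·t ≡ 5 (mod 7).
    The inverse of 5 mod 7 is 3 (since 5·3 = 15 = 2·7 + 1), so t ≡ 3·5 = 15 ≡ 1 (mod 7).
    Then x = 156 + 187·1 = 343, valid modulo lcm(187, 7) = 1309: x ≡ 343 (mod 1309).
  Combine with x ≡ 9 (mod 16); new modulus lcm = 20944.
    Write x = 343 + 1309·t and substitute into x ≡ 9 (mod 16): 1309·t ≡ 9 − 343 = -334 (mod 16).
    Reduce coefficients mod 16: 13·t ≡ 2 (mod 16).
    The inverse of 13 mod 16 is 5 (since 13·5 = 65 = 4·16 + 1), so t ≡ 5·2 = 10 ≡ 10 (mod 16).
    Then x = 343 + 1309·10 = 13433, valid modulo lcm(1309, 16) = 20944: x ≡ 13433 (mod 20944).
  Combine with x ≡ 0 (mod 3); new modulus lcm = 62832.
    Write x = 13433 + 20944·t and substitute into x ≡ 0 (mod 3): 20944·t ≡ 0 − 13433 = -13433 (mod 3).
    Reduce coefficients mod 3: 1·t ≡ 1 (mod 3).
    So t ≡ 1 (mod 3).
    Then x = 13433 + 20944·1 = 34377, valid modulo lcm(20944, 3) = 62832: x ≡ 34377 (mod 62832).
Verify against each original: 34377 mod 17 = 3, 34377 mod 11 = 2, 34377 mod 7 = 0, 34377 mod 16 = 9, 34377 mod 3 = 0.

x ≡ 34377 (mod 62832).


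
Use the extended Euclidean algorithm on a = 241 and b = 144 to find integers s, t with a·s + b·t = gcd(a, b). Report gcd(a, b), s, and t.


Euclidean algorithm on (241, 144) — divide until remainder is 0:
  241 = 1 · 144 + 97
  144 = 1 · 97 + 47
  97 = 2 · 47 + 3
  47 = 15 · 3 + 2
  3 = 1 · 2 + 1
  2 = 2 · 1 + 0
gcd(241, 144) = 1.
Track Bezout coefficients alongside the remainders: start with r₀ = 241 = a·1 + b·0 (s = 1, t = 0) and r₁ = 144 = a·0 + b·1 (s = 0, t = 1); each new remainder r_{k+1} = r_{k-1} − q_k·r_k inherits s_{k+1} = s_{k-1} − q_k·s_k, t_{k+1} = t_{k-1} − q_k·t_k, so r_k = a·s_k + b·t_k at every step:
  q = 1: r = 97, s = 1 − 1·0 = 1, t = 0 − 1·1 = -1  (check: 241·1 + 144·(-1) = 97)
  q = 1: r = 47, s = 0 − 1·1 = -1, t = 1 − 1·(-1) = 2  (check: 241·(-1) + 144·2 = 47)
  q = 2: r = 3, s = 1 − 2·(-1) = 3, t = -1 − 2·2 = -5  (check: 241·3 + 144·(-5) = 3)
  q = 15: r = 2, s = -1 − 15·3 = -46, t = 2 − 15·(-5) = 77  (check: 241·(-46) + 144·77 = 2)
  q = 1: r = 1, s = 3 − 1·(-46) = 49, t = -5 − 1·77 = -82  (check: 241·49 + 144·(-82) = 1)
The row with r = 1 (the gcd) gives the Bezout coefficients s = 49, t = -82.
Result: 241 · (49) + 144 · (-82) = 1.

gcd(241, 144) = 1; s = 49, t = -82 (check: 241·49 + 144·(-82) = 1).


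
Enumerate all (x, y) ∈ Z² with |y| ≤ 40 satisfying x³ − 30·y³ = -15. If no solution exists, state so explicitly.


The equation is x³ - 30y³ = -15. For fixed y, x³ = 30·y³ − 15, so a solution requires the RHS to be a perfect cube.
Strategy: iterate y from -40 to 40, compute RHS = 30·y³ − 15, and check whether it is a (positive or negative) perfect cube.
Check small values of y:
  y = 0: RHS = -15 is not a perfect cube.
  y = 1: RHS = 15 is not a perfect cube.
  y = -1: RHS = -45 is not a perfect cube.
  y = 2: RHS = 225 is not a perfect cube.
  y = -2: RHS = -255 is not a perfect cube.
  y = 3: RHS = 795 is not a perfect cube.
  y = -3: RHS = -825 is not a perfect cube.
Continuing the search up to |y| = 40 finds no solutions either.
No (x, y) in the scanned range satisfies the equation.

No integer solutions with |y| ≤ 40.


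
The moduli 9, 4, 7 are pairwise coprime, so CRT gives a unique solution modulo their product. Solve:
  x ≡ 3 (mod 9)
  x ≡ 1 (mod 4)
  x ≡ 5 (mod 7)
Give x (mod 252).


Moduli 9, 4, 7 are pairwise coprime; by CRT there is a unique solution modulo M = 9 · 4 · 7 = 252.
Solve pairwise, accumulating the modulus:
  Start with x ≡ 3 (mod 9).
  Combine with x ≡ 1 (mod 4): since gcd(9, 4) = 1, we get a unique residue mod 36.
    Write x = 3 + 9·t and substitute into x ≡ 1 (mod 4): 9·t ≡ 1 − 3 = -2 (mod 4).
    Reduce coefficients mod 4: 1·t ≡ 2 (mod 4).
    So t ≡ 2 (mod 4).
    Then x = 3 + 9·2 = 21, valid modulo lcm(9, 4) = 36: x ≡ 21 (mod 36).
  Combine with x ≡ 5 (mod 7): since gcd(36, 7) = 1, we get a unique residue mod 252.
    Write x = 21 + 36·t and substitute into x ≡ 5 (mod 7): 36·t ≡ 5 − 21 = -16 (mod 7).
    Reduce coefficients mod 7: 1·t ≡ 5 (mod 7).
    So t ≡ 5 (mod 7).
    Then x = 21 + 36·5 = 201, valid modulo lcm(36, 7) = 252: x ≡ 201 (mod 252).
Verify: 201 mod 9 = 3 ✓, 201 mod 4 = 1 ✓, 201 mod 7 = 5 ✓.

x ≡ 201 (mod 252).


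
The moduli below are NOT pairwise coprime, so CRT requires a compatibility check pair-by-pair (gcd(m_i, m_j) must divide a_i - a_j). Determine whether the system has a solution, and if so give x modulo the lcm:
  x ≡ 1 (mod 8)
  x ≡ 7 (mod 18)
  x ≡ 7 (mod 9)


Moduli 8, 18, 9 are not pairwise coprime, so CRT works modulo lcm(m_i) when all pairwise compatibility conditions hold.
Pairwise compatibility: gcd(m_i, m_j) must divide a_i - a_j for every pair.
Merge one congruence at a time:
  Start: x ≡ 1 (mod 8).
  Combine with x ≡ 7 (mod 18): gcd(8, 18) = 2; 7 - 1 = 6, which IS divisible by 2, so compatible.
    Write x = 1 + 8·t and substitute into x ≡ 7 (mod 18): 8·t ≡ 7 − 1 = 6 (mod 18).
    Divide the congruence (and modulus) by g = 2: 4·t ≡ 3 (mod 9).
    The inverse of 4 mod 9 is 7 (since 4·7 = 28 = 3·9 + 1), so t ≡ 7·3 = 21 ≡ 3 (mod 9).
    Then x = 1 + 8·3 = 25, valid modulo lcm(8, 18) = 72: x ≡ 25 (mod 72).
  Combine with x ≡ 7 (mod 9): gcd(72, 9) = 9; 7 - 25 = -18, which IS divisible by 9, so compatible.
    Write x = 25 + 72·t and substitute into x ≡ 7 (mod 9): 72·t ≡ 7 − 25 = -18 (mod 9).
    Divide the congruence (and modulus) by g = 9: 8·t ≡ -2 (mod 1).
    Modulo 1 every t works; take t = 0.
    Then x = 25 + 72·0 = 25, valid modulo lcm(72, 9) = 72: x ≡ 25 (mod 72).
Verify: 25 mod 8 = 1, 25 mod 18 = 7, 25 mod 9 = 7.

x ≡ 25 (mod 72).


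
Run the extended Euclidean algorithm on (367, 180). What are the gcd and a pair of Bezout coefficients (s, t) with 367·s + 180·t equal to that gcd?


Euclidean algorithm on (367, 180) — divide until remainder is 0:
  367 = 2 · 180 + 7
  180 = 25 · 7 + 5
  7 = 1 · 5 + 2
  5 = 2 · 2 + 1
  2 = 2 · 1 + 0
gcd(367, 180) = 1.
Track Bezout coefficients alongside the remainders: start with r₀ = 367 = a·1 + b·0 (s = 1, t = 0) and r₁ = 180 = a·0 + b·1 (s = 0, t = 1); each new remainder r_{k+1} = r_{k-1} − q_k·r_k inherits s_{k+1} = s_{k-1} − q_k·s_k, t_{k+1} = t_{k-1} − q_k·t_k, so r_k = a·s_k + b·t_k at every step:
  q = 2: r = 7, s = 1 − 2·0 = 1, t = 0 − 2·1 = -2  (check: 367·1 + 180·(-2) = 7)
  q = 25: r = 5, s = 0 − 25·1 = -25, t = 1 − 25·(-2) = 51  (check: 367·(-25) + 180·51 = 5)
  q = 1: r = 2, s = 1 − 1·(-25) = 26, t = -2 − 1·51 = -53  (check: 367·26 + 180·(-53) = 2)
  q = 2: r = 1, s = -25 − 2·26 = -77, t = 51 − 2·(-53) = 157  (check: 367·(-77) + 180·157 = 1)
The row with r = 1 (the gcd) gives the Bezout coefficients s = -77, t = 157.
Result: 367 · (-77) + 180 · (157) = 1.

gcd(367, 180) = 1; s = -77, t = 157 (check: 367·(-77) + 180·157 = 1).


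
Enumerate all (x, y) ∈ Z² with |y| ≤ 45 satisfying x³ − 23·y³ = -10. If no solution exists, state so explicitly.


The equation is x³ - 23y³ = -10. For fixed y, x³ = 23·y³ − 10, so a solution requires the RHS to be a perfect cube.
Strategy: iterate y from -45 to 45, compute RHS = 23·y³ − 10, and check whether it is a (positive or negative) perfect cube.
Check small values of y:
  y = 0: RHS = -10 is not a perfect cube.
  y = 1: RHS = 13 is not a perfect cube.
  y = -1: RHS = -33 is not a perfect cube.
  y = 2: RHS = 174 is not a perfect cube.
  y = -2: RHS = -194 is not a perfect cube.
  y = 3: RHS = 611 is not a perfect cube.
  y = -3: RHS = -631 is not a perfect cube.
Continuing the search up to |y| = 45 finds no solutions either.
No (x, y) in the scanned range satisfies the equation.

No integer solutions with |y| ≤ 45.


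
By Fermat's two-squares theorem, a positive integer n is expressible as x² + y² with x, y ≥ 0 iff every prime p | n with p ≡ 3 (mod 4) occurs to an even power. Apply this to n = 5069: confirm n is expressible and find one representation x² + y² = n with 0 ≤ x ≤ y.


Step 1: Factor n = 5069 = 37 · 137.
Step 2: Check the mod-4 condition on each prime factor: 37 ≡ 1 (mod 4), exponent 1; 137 ≡ 1 (mod 4), exponent 1.
All primes ≡ 3 (mod 4) appear to even exponent (or don't appear), so by the two-squares theorem n IS expressible as a sum of two squares.
Step 3: Build a representation. Here n = 37 · 137 is a product of primes ≡ 1 (mod 4). Each prime p ≡ 1 (mod 4) is itself a sum of two squares; find a² by testing p − a² for a perfect square:
  37: 37 − 1² = 36 = 6² ⇒ 37 = 1² + 6².
  137: 137 − 1² = 136, 137 − 2² = 133, 137 − 3² = 128, 137 − 4² = 121 = 11² ⇒ 137 = 4² + 11².
  Combine using the Brahmagupta–Fibonacci identity (a² + b²)(c² + d²) = (ac − bd)² + (ad + bc)² = (ac + bd)² + (ad − bc)²:
  37 · 137 = 5069: from (1² + 6²)(4² + 11²), take (1·4 − 6·11, 1·11 + 6·4) = (4 − 66, 11 + 24) = (-62, 35); dropping signs (only squares matter) gives (62, 35); check 62² + 35² = 3844 + 1225 = 5069 ✓.
Step 4: Order so x ≤ y and verify: 35² + 62² = 1225 + 3844 = 5069 = n. ✓

n = 5069 = 35² + 62² (one valid representation with x ≤ y).


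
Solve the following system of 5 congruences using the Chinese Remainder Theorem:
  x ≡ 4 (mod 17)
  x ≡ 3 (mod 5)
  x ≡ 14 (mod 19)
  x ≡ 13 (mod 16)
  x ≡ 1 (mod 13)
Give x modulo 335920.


Product of moduli M = 17 · 5 · 19 · 16 · 13 = 335920.
Merge one congruence at a time:
  Start: x ≡ 4 (mod 17).
  Combine with x ≡ 3 (mod 5); new modulus lcm = 85.
    Write x = 4 + 17·t and substitute into x ≡ 3 (mod 5): 17·t ≡ 3 − 4 = -1 (mod 5).
    Reduce coefficients mod 5: 2·t ≡ 4 (mod 5).
    The inverse of 2 mod 5 is 3 (since 2·3 = 6 = 1·5 + 1), so t ≡ 3·4 = 12 ≡ 2 (mod 5).
    Then x = 4 + 17·2 = 38, valid modulo lcm(17, 5) = 85: x ≡ 38 (mod 85).
  Combine with x ≡ 14 (mod 19); new modulus lcm = 1615.
    Write x = 38 + 85·t and substitute into x ≡ 14 (mod 19): 85·t ≡ 14 − 38 = -24 (mod 19).
    Reduce coefficients mod 19: 9·t ≡ 14 (mod 19).
    The inverse of 9 mod 19 is 17 (since 9·17 = 153 = 8·19 + 1), so t ≡ 17·14 = 238 ≡ 10 (mod 19).
    Then x = 38 + 85·10 = 888, valid modulo lcm(85, 19) = 1615: x ≡ 888 (mod 1615).
  Combine with x ≡ 13 (mod 16); new modulus lcm = 25840.
    Write x = 888 + 1615·t and substitute into x ≡ 13 (mod 16): 1615·t ≡ 13 − 888 = -875 (mod 16).
    Reduce coefficients mod 16: 15·t ≡ 5 (mod 16).
    The inverse of 15 mod 16 is 15 (since 15·15 = 225 = 14·16 + 1), so t ≡ 15·5 = 75 ≡ 11 (mod 16).
    Then x = 888 + 1615·11 = 18653, valid modulo lcm(1615, 16) = 25840: x ≡ 18653 (mod 25840).
  Combine with x ≡ 1 (mod 13); new modulus lcm = 335920.
    Write x = 18653 + 25840·t and substitute into x ≡ 1 (mod 13): 25840·t ≡ 1 − 18653 = -18652 (mod 13).
    Reduce coefficients mod 13: 9·t ≡ 3 (mod 13).
    The inverse of 9 mod 13 is 3 (since 9·3 = 27 = 2·13 + 1), so t ≡ 3·3 = 9 ≡ 9 (mod 13).
    Then x = 18653 + 25840·9 = 251213, valid modulo lcm(25840, 13) = 335920: x ≡ 251213 (mod 335920).
Verify against each original: 251213 mod 17 = 4, 251213 mod 5 = 3, 251213 mod 19 = 14, 251213 mod 16 = 13, 251213 mod 13 = 1.

x ≡ 251213 (mod 335920).


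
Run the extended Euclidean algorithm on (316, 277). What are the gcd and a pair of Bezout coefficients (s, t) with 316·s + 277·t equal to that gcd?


Euclidean algorithm on (316, 277) — divide until remainder is 0:
  316 = 1 · 277 + 39
  277 = 7 · 39 + 4
  39 = 9 · 4 + 3
  4 = 1 · 3 + 1
  3 = 3 · 1 + 0
gcd(316, 277) = 1.
Track Bezout coefficients alongside the remainders: start with r₀ = 316 = a·1 + b·0 (s = 1, t = 0) and r₁ = 277 = a·0 + b·1 (s = 0, t = 1); each new remainder r_{k+1} = r_{k-1} − q_k·r_k inherits s_{k+1} = s_{k-1} − q_k·s_k, t_{k+1} = t_{k-1} − q_k·t_k, so r_k = a·s_k + b·t_k at every step:
  q = 1: r = 39, s = 1 − 1·0 = 1, t = 0 − 1·1 = -1  (check: 316·1 + 277·(-1) = 39)
  q = 7: r = 4, s = 0 − 7·1 = -7, t = 1 − 7·(-1) = 8  (check: 316·(-7) + 277·8 = 4)
  q = 9: r = 3, s = 1 − 9·(-7) = 64, t = -1 − 9·8 = -73  (check: 316·64 + 277·(-73) = 3)
  q = 1: r = 1, s = -7 − 1·64 = -71, t = 8 − 1·(-73) = 81  (check: 316·(-71) + 277·81 = 1)
The row with r = 1 (the gcd) gives the Bezout coefficients s = -71, t = 81.
Result: 316 · (-71) + 277 · (81) = 1.

gcd(316, 277) = 1; s = -71, t = 81 (check: 316·(-71) + 277·81 = 1).


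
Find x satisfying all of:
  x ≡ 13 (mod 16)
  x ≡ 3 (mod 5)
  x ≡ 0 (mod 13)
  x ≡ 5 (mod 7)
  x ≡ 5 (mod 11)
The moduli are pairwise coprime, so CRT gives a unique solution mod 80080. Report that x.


Product of moduli M = 16 · 5 · 13 · 7 · 11 = 80080.
Merge one congruence at a time:
  Start: x ≡ 13 (mod 16).
  Combine with x ≡ 3 (mod 5); new modulus lcm = 80.
    Write x = 13 + 16·t and substitute into x ≡ 3 (mod 5): 16·t ≡ 3 − 13 = -10 (mod 5).
    Reduce coefficients mod 5: 1·t ≡ 0 (mod 5).
    So t ≡ 0 (mod 5).
    Then x = 13 + 16·0 = 13, valid modulo lcm(16, 5) = 80: x ≡ 13 (mod 80).
  Combine with x ≡ 0 (mod 13); new modulus lcm = 1040.
    Write x = 13 + 80·t and substitute into x ≡ 0 (mod 13): 80·t ≡ 0 − 13 = -13 (mod 13).
    Reduce coefficients mod 13: 2·t ≡ 0 (mod 13).
    The inverse of 2 mod 13 is 7 (since 2·7 = 14 = 1·13 + 1), so t ≡ 7·0 = 0 ≡ 0 (mod 13).
    Then x = 13 + 80·0 = 13, valid modulo lcm(80, 13) = 1040: x ≡ 13 (mod 1040).
  Combine with x ≡ 5 (mod 7); new modulus lcm = 7280.
    Write x = 13 + 1040·t and substitute into x ≡ 5 (mod 7): 1040·t ≡ 5 − 13 = -8 (mod 7).
    Reduce coefficients mod 7: 4·t ≡ 6 (mod 7).
    The inverse of 4 mod 7 is 2 (since 4·2 = 8 = 1·7 + 1), so t ≡ 2·6 = 12 ≡ 5 (mod 7).
    Then x = 13 + 1040·5 = 5213, valid modulo lcm(1040, 7) = 7280: x ≡ 5213 (mod 7280).
  Combine with x ≡ 5 (mod 11); new modulus lcm = 80080.
    Write x = 5213 + 7280·t and substitute into x ≡ 5 (mod 11): 7280·t ≡ 5 − 5213 = -5208 (mod 11).
    Reduce coefficients mod 11: 9·t ≡ 6 (mod 11).
    The inverse of 9 mod 11 is 5 (since 9·5 = 45 = 4·11 + 1), so t ≡ 5·6 = 30 ≡ 8 (mod 11).
    Then x = 5213 + 7280·8 = 63453, valid modulo lcm(7280, 11) = 80080: x ≡ 63453 (mod 80080).
Verify against each original: 63453 mod 16 = 13, 63453 mod 5 = 3, 63453 mod 13 = 0, 63453 mod 7 = 5, 63453 mod 11 = 5.

x ≡ 63453 (mod 80080).


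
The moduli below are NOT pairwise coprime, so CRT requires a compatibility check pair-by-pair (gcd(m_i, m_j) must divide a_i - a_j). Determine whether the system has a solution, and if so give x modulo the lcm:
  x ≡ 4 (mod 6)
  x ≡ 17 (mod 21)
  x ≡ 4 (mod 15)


Moduli 6, 21, 15 are not pairwise coprime, so CRT works modulo lcm(m_i) when all pairwise compatibility conditions hold.
Pairwise compatibility: gcd(m_i, m_j) must divide a_i - a_j for every pair.
Merge one congruence at a time:
  Start: x ≡ 4 (mod 6).
  Combine with x ≡ 17 (mod 21): gcd(6, 21) = 3, and 17 - 4 = 13 is NOT divisible by 3.
    ⇒ system is inconsistent (no integer solution).

No solution (the system is inconsistent).


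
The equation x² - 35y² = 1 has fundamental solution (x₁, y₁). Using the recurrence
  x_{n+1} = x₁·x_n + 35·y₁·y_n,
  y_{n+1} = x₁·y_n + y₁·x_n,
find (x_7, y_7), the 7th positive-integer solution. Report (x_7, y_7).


Step 1: Find the fundamental solution (x₁, y₁) of x² - 35y² = 1.
  Expand √35 as a continued fraction. a₀ = ⌊√35⌋ = 5; iterate m_{k+1} = d_k·a_k − m_k, d_{k+1} = (35 − m_{k+1}²)/d_k, a_{k+1} = ⌊(a₀ + m_{k+1})/d_{k+1}⌋ (starting m₀ = 0, d₀ = 1), with convergents p_k = a_k·p_{k-1} + p_{k-2}, q_k = a_k·q_{k-1} + q_{k-2} (p₋₁ = 1, q₋₁ = 0):
  k = 0: a₀ = 5; p₀/q₀ = 5/1; p₀² − 35·q₀² = 25 − 35 = -10.
  k = 1: m = 5, d = 10, a = ⌊(5 + 5)/10⌋ = 1; p/q = (1·5 + 1)/(1·1 + 0) = 6/1; p² − 35·q² = 36 − 35 = 1.
  The first convergent with p² − 35·q² = 1 gives the fundamental solution (x₁, y₁) = (6, 1).
Step 2: Apply the recurrence (x_{n+1}, y_{n+1}) = (x₁x_n + 35y₁y_n, x₁y_n + y₁x_n) repeatedly.
  From (x_1, y_1) = (6, 1): x_2 = 6·6 + 35·1·1 = 71; y_2 = 6·1 + 1·6 = 12.
  From (x_2, y_2) = (71, 12): x_3 = 6·71 + 35·1·12 = 846; y_3 = 6·12 + 1·71 = 143.
  From (x_3, y_3) = (846, 143): x_4 = 6·846 + 35·1·143 = 10081; y_4 = 6·143 + 1·846 = 1704.
  From (x_4, y_4) = (10081, 1704): x_5 = 6·10081 + 35·1·1704 = 120126; y_5 = 6·1704 + 1·10081 = 20305.
  From (x_5, y_5) = (120126, 20305): x_6 = 6·120126 + 35·1·20305 = 1431431; y_6 = 6·20305 + 1·120126 = 241956.
  From (x_6, y_6) = (1431431, 241956): x_7 = 6·1431431 + 35·1·241956 = 17057046; y_7 = 6·241956 + 1·1431431 = 2883167.
Step 3: Verify x_7² - 35·y_7² = 290942818246116 - 290942818246115 = 1 (should be 1). ✓

(x_1, y_1) = (6, 1); (x_7, y_7) = (17057046, 2883167).


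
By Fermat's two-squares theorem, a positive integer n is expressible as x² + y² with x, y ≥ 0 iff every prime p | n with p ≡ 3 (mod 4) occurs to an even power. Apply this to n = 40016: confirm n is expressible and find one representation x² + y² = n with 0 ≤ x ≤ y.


Step 1: Factor n = 40016 = 2^4 · 41 · 61.
Step 2: Check the mod-4 condition on each prime factor: 2 = 2 (special); 41 ≡ 1 (mod 4), exponent 1; 61 ≡ 1 (mod 4), exponent 1.
All primes ≡ 3 (mod 4) appear to even exponent (or don't appear), so by the two-squares theorem n IS expressible as a sum of two squares.
Step 3: Build a representation. Group n = k² · m with k = 4 and m = 41 · 61 = 2501 (a product of primes ≡ 1 (mod 4)); a representation of m scales to one of n via (k·x)² + (k·y)² = k²(x² + y²). Each prime p ≡ 1 (mod 4) is itself a sum of two squares; find a² by testing p − a² for a perfect square:
  41: 41 − 1² = 40, 41 − 2² = 37, 41 − 3² = 32, 41 − 4² = 25 = 5² ⇒ 41 = 4² + 5².
  61: 61 − 1² = 60, 61 − 2² = 57, 61 − 3² = 52, 61 − 4² = 45, 61 − 5² = 36 = 6² ⇒ 61 = 5² + 6².
  Combine using the Brahmagupta–Fibonacci identity (a² + b²)(c² + d²) = (ac − bd)² + (ad + bc)² = (ac + bd)² + (ad − bc)²:
  41 · 61 = 2501: from (4² + 5²)(5² + 6²), take (4·5 − 5·6, 4·6 + 5·5) = (20 − 30, 24 + 25) = (-10, 49); dropping signs (only squares matter) gives (10, 49); check 10² + 49² = 100 + 2401 = 2501 ✓.
  Scale by k = 4: (4·10, 4·49) = (40, 196).
Step 4: Order so x ≤ y and verify: 40² + 196² = 1600 + 38416 = 40016 = n. ✓

n = 40016 = 40² + 196² (one valid representation with x ≤ y).


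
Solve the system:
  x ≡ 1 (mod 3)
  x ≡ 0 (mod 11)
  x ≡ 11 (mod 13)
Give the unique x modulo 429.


Moduli 3, 11, 13 are pairwise coprime; by CRT there is a unique solution modulo M = 3 · 11 · 13 = 429.
Solve pairwise, accumulating the modulus:
  Start with x ≡ 1 (mod 3).
  Combine with x ≡ 0 (mod 11): since gcd(3, 11) = 1, we get a unique residue mod 33.
    Write x = 1 + 3·t and substitute into x ≡ 0 (mod 11): 3·t ≡ 0 − 1 = -1 (mod 11).
    Reduce coefficients mod 11: 3·t ≡ 10 (mod 11).
    The inverse of 3 mod 11 is 4 (since 3·4 = 12 = 1·11 + 1), so t ≡ 4·10 = 40 ≡ 7 (mod 11).
    Then x = 1 + 3·7 = 22, valid modulo lcm(3, 11) = 33: x ≡ 22 (mod 33).
  Combine with x ≡ 11 (mod 13): since gcd(33, 13) = 1, we get a unique residue mod 429.
    Write x = 22 + 33·t and substitute into x ≡ 11 (mod 13): 33·t ≡ 11 − 22 = -11 (mod 13).
    Reduce coefficients mod 13: 7·t ≡ 2 (mod 13).
    The inverse of 7 mod 13 is 2 (since 7·2 = 14 = 1·13 + 1), so t ≡ 2·2 = 4 ≡ 4 (mod 13).
    Then x = 22 + 33·4 = 154, valid modulo lcm(33, 13) = 429: x ≡ 154 (mod 429).
Verify: 154 mod 3 = 1 ✓, 154 mod 11 = 0 ✓, 154 mod 13 = 11 ✓.

x ≡ 154 (mod 429).


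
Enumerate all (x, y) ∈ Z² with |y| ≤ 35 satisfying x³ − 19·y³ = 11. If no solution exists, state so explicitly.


The equation is x³ - 19y³ = 11. For fixed y, x³ = 19·y³ + 11, so a solution requires the RHS to be a perfect cube.
Strategy: iterate y from -35 to 35, compute RHS = 19·y³ + 11, and check whether it is a (positive or negative) perfect cube.
Check small values of y:
  y = 0: RHS = 11 is not a perfect cube.
  y = 1: RHS = 30 is not a perfect cube.
  y = -1: RHS = -8 = (-2)³ ⇒ x = -2 works.
  y = 2: RHS = 163 is not a perfect cube.
  y = -2: RHS = -141 is not a perfect cube.
  y = 3: RHS = 524 is not a perfect cube.
  y = -3: RHS = -502 is not a perfect cube.
Continuing the search up to |y| = 35 finds no further solutions beyond those listed.
Collected solutions: (-2, -1).

Solutions (with |y| ≤ 35): (-2, -1).


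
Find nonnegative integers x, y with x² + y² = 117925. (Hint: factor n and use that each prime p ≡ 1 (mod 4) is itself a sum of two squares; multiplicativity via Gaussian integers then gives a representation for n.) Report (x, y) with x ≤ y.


Step 1: Factor n = 117925 = 5^2 · 53 · 89.
Step 2: Check the mod-4 condition on each prime factor: 5 ≡ 1 (mod 4), exponent 2; 53 ≡ 1 (mod 4), exponent 1; 89 ≡ 1 (mod 4), exponent 1.
All primes ≡ 3 (mod 4) appear to even exponent (or don't appear), so by the two-squares theorem n IS expressible as a sum of two squares.
Step 3: Build a representation. Group n = k² · m with k = 5 and m = 53 · 89 = 4717 (a product of primes ≡ 1 (mod 4)); a representation of m scales to one of n via (k·x)² + (k·y)² = k²(x² + y²). Each prime p ≡ 1 (mod 4) is itself a sum of two squares; find a² by testing p − a² for a perfect square:
  53: 53 − 1² = 52, 53 − 2² = 49 = 7² ⇒ 53 = 2² + 7².
  89: 89 − 1² = 88, 89 − 2² = 85, 89 − 3² = 80, 89 − 4² = 73, 89 − 5² = 64 = 8² ⇒ 89 = 5² + 8².
  Combine using the Brahmagupta–Fibonacci identity (a² + b²)(c² + d²) = (ac − bd)² + (ad + bc)² = (ac + bd)² + (ad − bc)²:
  53 · 89 = 4717: from (2² + 7²)(5² + 8²), take (2·5 − 7·8, 2·8 + 7·5) = (10 − 56, 16 + 35) = (-46, 51); dropping signs (only squares matter) gives (46, 51); check 46² + 51² = 2116 + 2601 = 4717 ✓.
  Scale by k = 5: (5·46, 5·51) = (230, 255).
Step 4: Order so x ≤ y and verify: 230² + 255² = 52900 + 65025 = 117925 = n. ✓

n = 117925 = 230² + 255² (one valid representation with x ≤ y).


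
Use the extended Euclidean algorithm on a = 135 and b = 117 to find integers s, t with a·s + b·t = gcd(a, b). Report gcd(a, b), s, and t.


Euclidean algorithm on (135, 117) — divide until remainder is 0:
  135 = 1 · 117 + 18
  117 = 6 · 18 + 9
  18 = 2 · 9 + 0
gcd(135, 117) = 9.
Track Bezout coefficients alongside the remainders: start with r₀ = 135 = a·1 + b·0 (s = 1, t = 0) and r₁ = 117 = a·0 + b·1 (s = 0, t = 1); each new remainder r_{k+1} = r_{k-1} − q_k·r_k inherits s_{k+1} = s_{k-1} − q_k·s_k, t_{k+1} = t_{k-1} − q_k·t_k, so r_k = a·s_k + b·t_k at every step:
  q = 1: r = 18, s = 1 − 1·0 = 1, t = 0 − 1·1 = -1  (check: 135·1 + 117·(-1) = 18)
  q = 6: r = 9, s = 0 − 6·1 = -6, t = 1 − 6·(-1) = 7  (check: 135·(-6) + 117·7 = 9)
The row with r = 9 (the gcd) gives the Bezout coefficients s = -6, t = 7.
Result: 135 · (-6) + 117 · (7) = 9.

gcd(135, 117) = 9; s = -6, t = 7 (check: 135·(-6) + 117·7 = 9).


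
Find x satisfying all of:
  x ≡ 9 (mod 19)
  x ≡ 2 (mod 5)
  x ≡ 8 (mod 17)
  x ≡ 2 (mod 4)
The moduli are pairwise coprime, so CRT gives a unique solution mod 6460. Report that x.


Product of moduli M = 19 · 5 · 17 · 4 = 6460.
Merge one congruence at a time:
  Start: x ≡ 9 (mod 19).
  Combine with x ≡ 2 (mod 5); new modulus lcm = 95.
    Write x = 9 + 19·t and substitute into x ≡ 2 (mod 5): 19·t ≡ 2 − 9 = -7 (mod 5).
    Reduce coefficients mod 5: 4·t ≡ 3 (mod 5).
    The inverse of 4 mod 5 is 4 (since 4·4 = 16 = 3·5 + 1), so t ≡ 4·3 = 12 ≡ 2 (mod 5).
    Then x = 9 + 19·2 = 47, valid modulo lcm(19, 5) = 95: x ≡ 47 (mod 95).
  Combine with x ≡ 8 (mod 17); new modulus lcm = 1615.
    Write x = 47 + 95·t and substitute into x ≡ 8 (mod 17): 95·t ≡ 8 − 47 = -39 (mod 17).
    Reduce coefficients mod 17: 10·t ≡ 12 (mod 17).
    The inverse of 10 mod 17 is 12 (since 10·12 = 120 = 7·17 + 1), so t ≡ 12·12 = 144 ≡ 8 (mod 17).
    Then x = 47 + 95·8 = 807, valid modulo lcm(95, 17) = 1615: x ≡ 807 (mod 1615).
  Combine with x ≡ 2 (mod 4); new modulus lcm = 6460.
    Write x = 807 + 1615·t and substitute into x ≡ 2 (mod 4): 1615·t ≡ 2 − 807 = -805 (mod 4).
    Reduce coefficients mod 4: 3·t ≡ 3 (mod 4).
    The inverse of 3 mod 4 is 3 (since 3·3 = 9 = 2·4 + 1), so t ≡ 3·3 = 9 ≡ 1 (mod 4).
    Then x = 807 + 1615·1 = 2422, valid modulo lcm(1615, 4) = 6460: x ≡ 2422 (mod 6460).
Verify against each original: 2422 mod 19 = 9, 2422 mod 5 = 2, 2422 mod 17 = 8, 2422 mod 4 = 2.

x ≡ 2422 (mod 6460).


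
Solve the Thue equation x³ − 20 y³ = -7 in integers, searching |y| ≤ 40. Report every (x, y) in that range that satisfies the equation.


The equation is x³ - 20y³ = -7. For fixed y, x³ = 20·y³ − 7, so a solution requires the RHS to be a perfect cube.
Strategy: iterate y from -40 to 40, compute RHS = 20·y³ − 7, and check whether it is a (positive or negative) perfect cube.
Check small values of y:
  y = 0: RHS = -7 is not a perfect cube.
  y = 1: RHS = 13 is not a perfect cube.
  y = -1: RHS = -27 = (-3)³ ⇒ x = -3 works.
  y = 2: RHS = 153 is not a perfect cube.
  y = -2: RHS = -167 is not a perfect cube.
  y = 3: RHS = 533 is not a perfect cube.
  y = -3: RHS = -547 is not a perfect cube.
Continuing the search up to |y| = 40 finds no further solutions beyond those listed.
Collected solutions: (-3, -1).

Solutions (with |y| ≤ 40): (-3, -1).


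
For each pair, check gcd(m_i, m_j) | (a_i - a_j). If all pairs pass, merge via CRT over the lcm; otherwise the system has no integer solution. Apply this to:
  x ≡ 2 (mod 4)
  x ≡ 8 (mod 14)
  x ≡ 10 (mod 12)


Moduli 4, 14, 12 are not pairwise coprime, so CRT works modulo lcm(m_i) when all pairwise compatibility conditions hold.
Pairwise compatibility: gcd(m_i, m_j) must divide a_i - a_j for every pair.
Merge one congruence at a time:
  Start: x ≡ 2 (mod 4).
  Combine with x ≡ 8 (mod 14): gcd(4, 14) = 2; 8 - 2 = 6, which IS divisible by 2, so compatible.
    Write x = 2 + 4·t and substitute into x ≡ 8 (mod 14): 4·t ≡ 8 − 2 = 6 (mod 14).
    Divide the congruence (and modulus) by g = 2: 2·t ≡ 3 (mod 7).
    The inverse of 2 mod 7 is 4 (since 2·4 = 8 = 1·7 + 1), so t ≡ 4·3 = 12 ≡ 5 (mod 7).
    Then x = 2 + 4·5 = 22, valid modulo lcm(4, 14) = 28: x ≡ 22 (mod 28).
  Combine with x ≡ 10 (mod 12): gcd(28, 12) = 4; 10 - 22 = -12, which IS divisible by 4, so compatible.
    Write x = 22 + 28·t and substitute into x ≡ 10 (mod 12): 28·t ≡ 10 − 22 = -12 (mod 12).
    Divide the congruence (and modulus) by g = 4: 7·t ≡ -3 (mod 3).
    Reduce coefficients mod 3: 1·t ≡ 0 (mod 3).
    So t ≡ 0 (mod 3).
    Then x = 22 + 28·0 = 22, valid modulo lcm(28, 12) = 84: x ≡ 22 (mod 84).
Verify: 22 mod 4 = 2, 22 mod 14 = 8, 22 mod 12 = 10.

x ≡ 22 (mod 84).


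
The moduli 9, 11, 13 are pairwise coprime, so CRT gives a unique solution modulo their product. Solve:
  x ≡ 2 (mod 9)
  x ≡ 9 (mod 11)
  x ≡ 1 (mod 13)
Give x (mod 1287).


Moduli 9, 11, 13 are pairwise coprime; by CRT there is a unique solution modulo M = 9 · 11 · 13 = 1287.
Solve pairwise, accumulating the modulus:
  Start with x ≡ 2 (mod 9).
  Combine with x ≡ 9 (mod 11): since gcd(9, 11) = 1, we get a unique residue mod 99.
    Write x = 2 + 9·t and substitute into x ≡ 9 (mod 11): 9·t ≡ 9 − 2 = 7 (mod 11).
    The inverse of 9 mod 11 is 5 (since 9·5 = 45 = 4·11 + 1), so t ≡ 5·7 = 35 ≡ 2 (mod 11).
    Then x = 2 + 9·2 = 20, valid modulo lcm(9, 11) = 99: x ≡ 20 (mod 99).
  Combine with x ≡ 1 (mod 13): since gcd(99, 13) = 1, we get a unique residue mod 1287.
    Write x = 20 + 99·t and substitute into x ≡ 1 (mod 13): 99·t ≡ 1 − 20 = -19 (mod 13).
    Reduce coefficients mod 13: 8·t ≡ 7 (mod 13).
    The inverse of 8 mod 13 is 5 (since 8·5 = 40 = 3·13 + 1), so t ≡ 5·7 = 35 ≡ 9 (mod 13).
    Then x = 20 + 99·9 = 911, valid modulo lcm(99, 13) = 1287: x ≡ 911 (mod 1287).
Verify: 911 mod 9 = 2 ✓, 911 mod 11 = 9 ✓, 911 mod 13 = 1 ✓.

x ≡ 911 (mod 1287).


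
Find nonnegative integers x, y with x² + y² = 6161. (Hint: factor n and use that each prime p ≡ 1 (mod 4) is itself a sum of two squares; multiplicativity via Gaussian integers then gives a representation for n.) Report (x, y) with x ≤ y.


Step 1: Factor n = 6161 = 61 · 101.
Step 2: Check the mod-4 condition on each prime factor: 61 ≡ 1 (mod 4), exponent 1; 101 ≡ 1 (mod 4), exponent 1.
All primes ≡ 3 (mod 4) appear to even exponent (or don't appear), so by the two-squares theorem n IS expressible as a sum of two squares.
Step 3: Build a representation. Here n = 61 · 101 is a product of primes ≡ 1 (mod 4). Each prime p ≡ 1 (mod 4) is itself a sum of two squares; find a² by testing p − a² for a perfect square:
  61: 61 − 1² = 60, 61 − 2² = 57, 61 − 3² = 52, 61 − 4² = 45, 61 − 5² = 36 = 6² ⇒ 61 = 5² + 6².
  101: 101 − 1² = 100 = 10² ⇒ 101 = 1² + 10².
  Combine using the Brahmagupta–Fibonacci identity (a² + b²)(c² + d²) = (ac − bd)² + (ad + bc)² = (ac + bd)² + (ad − bc)²:
  61 · 101 = 6161: from (5² + 6²)(1² + 10²), take (5·1 − 6·10, 5·10 + 6·1) = (5 − 60, 50 + 6) = (-55, 56); dropping signs (only squares matter) gives (55, 56); check 55² + 56² = 3025 + 3136 = 6161 ✓.
Step 4: Order so x ≤ y and verify: 55² + 56² = 3025 + 3136 = 6161 = n. ✓

n = 6161 = 55² + 56² (one valid representation with x ≤ y).
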